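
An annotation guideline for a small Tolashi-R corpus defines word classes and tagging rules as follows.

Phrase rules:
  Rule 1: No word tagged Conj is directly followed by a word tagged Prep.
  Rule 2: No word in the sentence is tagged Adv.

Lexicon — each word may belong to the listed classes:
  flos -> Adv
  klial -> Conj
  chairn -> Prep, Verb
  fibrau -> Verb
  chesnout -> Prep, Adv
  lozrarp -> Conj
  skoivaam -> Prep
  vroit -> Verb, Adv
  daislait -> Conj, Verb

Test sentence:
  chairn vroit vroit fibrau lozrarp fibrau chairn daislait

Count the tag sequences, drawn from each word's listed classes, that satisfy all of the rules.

8

Candidates per position — 1:chairn {Prep,Verb}; 2:vroit {Verb,Adv}; 3:vroit {Verb,Adv}; 4:fibrau {Verb}; 5:lozrarp {Conj}; 6:fibrau {Verb}; 7:chairn {Prep,Verb}; 8:daislait {Conj,Verb}.
There are 32 candidate sequences in total.
Checking each against the rules leaves 8 sequences.
Count = 8.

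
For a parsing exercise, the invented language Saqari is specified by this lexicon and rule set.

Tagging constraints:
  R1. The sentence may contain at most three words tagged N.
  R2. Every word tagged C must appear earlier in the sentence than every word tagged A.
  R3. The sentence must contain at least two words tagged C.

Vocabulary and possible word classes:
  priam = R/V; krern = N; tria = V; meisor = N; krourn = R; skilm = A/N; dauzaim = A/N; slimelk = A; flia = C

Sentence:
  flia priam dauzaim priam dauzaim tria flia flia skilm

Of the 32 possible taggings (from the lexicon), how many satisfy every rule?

Candidates per position — 1:flia {C}; 2:priam {R,V}; 3:dauzaim {A,N}; 4:priam {R,V}; 5:dauzaim {A,N}; 6:tria {V}; 7:flia {C}; 8:flia {C}; 9:skilm {A,N}.
There are 32 candidate sequences in total.
Checking each against the rules leaves 8 sequences.
Count = 8.

8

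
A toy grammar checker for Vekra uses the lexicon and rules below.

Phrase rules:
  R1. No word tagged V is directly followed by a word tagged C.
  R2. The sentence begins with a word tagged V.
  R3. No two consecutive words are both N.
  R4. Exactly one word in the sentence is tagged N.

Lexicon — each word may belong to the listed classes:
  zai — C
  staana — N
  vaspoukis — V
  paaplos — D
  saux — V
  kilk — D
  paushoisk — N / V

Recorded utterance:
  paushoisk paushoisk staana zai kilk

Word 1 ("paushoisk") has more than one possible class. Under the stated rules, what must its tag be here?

Candidates per position — 1:paushoisk {N,V}; 2:paushoisk {N,V}; 3:staana {N}; 4:zai {C}; 5:kilk {D}.
At position 1, choosing N makes rule 2 impossible to satisfy; hence V.
At position 2, choosing N makes rule 3 impossible to satisfy; hence V.
That leaves exactly one tagging: V V N C D.
Verifying each rule — rule 1 ok; rule 2 ok; rule 3 ok; rule 4 ok.

V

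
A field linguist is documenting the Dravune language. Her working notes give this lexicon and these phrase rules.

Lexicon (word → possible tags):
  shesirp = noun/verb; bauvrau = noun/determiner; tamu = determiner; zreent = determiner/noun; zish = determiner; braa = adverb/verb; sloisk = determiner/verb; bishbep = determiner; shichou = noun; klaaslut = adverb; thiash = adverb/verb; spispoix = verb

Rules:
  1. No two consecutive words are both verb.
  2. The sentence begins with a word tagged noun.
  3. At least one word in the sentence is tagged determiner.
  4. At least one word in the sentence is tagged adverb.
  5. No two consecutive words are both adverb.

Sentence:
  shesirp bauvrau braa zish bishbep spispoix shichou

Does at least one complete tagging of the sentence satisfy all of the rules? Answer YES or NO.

Candidates per position — 1:shesirp {noun,verb}; 2:bauvrau {noun,determiner}; 3:braa {adverb,verb}; 4:zish {determiner}; 5:bishbep {determiner}; 6:spispoix {verb}; 7:shichou {noun}.
One satisfying assignment: noun determiner adverb determiner determiner verb noun.
Verifying each rule — rule 1 satisfied; rule 2 satisfied; rule 3 satisfied; rule 4 satisfied; rule 5 satisfied.

YES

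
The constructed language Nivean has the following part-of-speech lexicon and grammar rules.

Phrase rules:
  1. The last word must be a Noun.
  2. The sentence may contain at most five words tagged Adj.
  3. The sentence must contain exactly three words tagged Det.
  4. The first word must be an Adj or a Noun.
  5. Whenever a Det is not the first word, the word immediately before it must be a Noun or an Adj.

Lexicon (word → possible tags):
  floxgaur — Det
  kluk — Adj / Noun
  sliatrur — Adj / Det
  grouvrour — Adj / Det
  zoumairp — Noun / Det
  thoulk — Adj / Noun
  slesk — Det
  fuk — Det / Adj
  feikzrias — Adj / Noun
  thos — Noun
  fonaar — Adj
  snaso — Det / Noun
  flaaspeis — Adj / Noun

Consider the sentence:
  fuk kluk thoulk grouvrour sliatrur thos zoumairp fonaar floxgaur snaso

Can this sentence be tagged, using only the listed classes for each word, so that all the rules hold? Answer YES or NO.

YES

Candidates per position — 1:fuk {Det,Adj}; 2:kluk {Adj,Noun}; 3:thoulk {Adj,Noun}; 4:grouvrour {Adj,Det}; 5:sliatrur {Adj,Det}; 6:thos {Noun}; 7:zoumairp {Noun,Det}; 8:fonaar {Adj}; 9:floxgaur {Det}; 10:snaso {Det,Noun}.
One satisfying assignment: Adj Adj Noun Adj Det Noun Det Adj Det Noun.
Check: rule 1 ✓; rule 2 ✓; rule 3 ✓; rule 4 ✓; rule 5 ✓.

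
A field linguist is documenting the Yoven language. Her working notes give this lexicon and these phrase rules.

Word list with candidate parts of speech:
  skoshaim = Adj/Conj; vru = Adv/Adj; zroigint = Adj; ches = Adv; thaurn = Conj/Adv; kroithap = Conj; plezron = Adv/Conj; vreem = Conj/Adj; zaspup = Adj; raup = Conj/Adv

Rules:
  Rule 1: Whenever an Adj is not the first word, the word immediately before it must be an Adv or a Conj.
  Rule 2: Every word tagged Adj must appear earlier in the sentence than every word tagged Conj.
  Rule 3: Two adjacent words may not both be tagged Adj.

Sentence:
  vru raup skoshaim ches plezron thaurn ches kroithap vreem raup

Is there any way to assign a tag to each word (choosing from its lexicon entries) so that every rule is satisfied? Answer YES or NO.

YES

Candidates per position — 1:vru {Adv,Adj}; 2:raup {Conj,Adv}; 3:skoshaim {Adj,Conj}; 4:ches {Adv}; 5:plezron {Adv,Conj}; 6:thaurn {Conj,Adv}; 7:ches {Adv}; 8:kroithap {Conj}; 9:vreem {Conj,Adj}; 10:raup {Conj,Adv}.
One satisfying assignment: Adj Adv Conj Adv Conj Adv Adv Conj Conj Conj.
Verifying each rule — rule 1 ✓; rule 2 ✓; rule 3 ✓.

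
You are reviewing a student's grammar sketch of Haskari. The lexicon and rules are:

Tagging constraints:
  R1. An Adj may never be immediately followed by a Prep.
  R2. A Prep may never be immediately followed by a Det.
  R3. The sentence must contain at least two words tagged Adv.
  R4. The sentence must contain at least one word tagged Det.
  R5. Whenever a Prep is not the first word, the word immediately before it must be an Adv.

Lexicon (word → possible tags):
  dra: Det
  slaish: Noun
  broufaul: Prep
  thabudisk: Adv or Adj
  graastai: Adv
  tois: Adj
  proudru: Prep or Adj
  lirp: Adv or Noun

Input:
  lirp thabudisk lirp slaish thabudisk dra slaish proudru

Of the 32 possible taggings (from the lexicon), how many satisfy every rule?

11

Candidates per position — 1:lirp {Adv,Noun}; 2:thabudisk {Adv,Adj}; 3:lirp {Adv,Noun}; 4:slaish {Noun}; 5:thabudisk {Adv,Adj}; 6:dra {Det}; 7:slaish {Noun}; 8:proudru {Prep,Adj}.
There are 32 candidate sequences in total.
Checking each against the rules leaves 11 sequences.
Count = 11.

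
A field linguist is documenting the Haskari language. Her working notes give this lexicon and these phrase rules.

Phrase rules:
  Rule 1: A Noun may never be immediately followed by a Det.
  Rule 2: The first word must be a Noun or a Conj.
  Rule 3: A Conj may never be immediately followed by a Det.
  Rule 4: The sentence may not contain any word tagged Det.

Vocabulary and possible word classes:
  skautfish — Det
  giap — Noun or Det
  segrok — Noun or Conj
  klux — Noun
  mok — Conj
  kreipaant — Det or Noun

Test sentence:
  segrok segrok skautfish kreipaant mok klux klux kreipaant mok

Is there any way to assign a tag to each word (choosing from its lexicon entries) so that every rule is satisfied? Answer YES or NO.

Candidates per position — 1:segrok {Noun,Conj}; 2:segrok {Noun,Conj}; 3:skautfish {Det}; 4:kreipaant {Det,Noun}; 5:mok {Conj}; 6:klux {Noun}; 7:klux {Noun}; 8:kreipaant {Det,Noun}; 9:mok {Conj}.
Rule 4 cannot be satisfied by any choice of tags from the lexicon.
So there is no consistent tagging.

NO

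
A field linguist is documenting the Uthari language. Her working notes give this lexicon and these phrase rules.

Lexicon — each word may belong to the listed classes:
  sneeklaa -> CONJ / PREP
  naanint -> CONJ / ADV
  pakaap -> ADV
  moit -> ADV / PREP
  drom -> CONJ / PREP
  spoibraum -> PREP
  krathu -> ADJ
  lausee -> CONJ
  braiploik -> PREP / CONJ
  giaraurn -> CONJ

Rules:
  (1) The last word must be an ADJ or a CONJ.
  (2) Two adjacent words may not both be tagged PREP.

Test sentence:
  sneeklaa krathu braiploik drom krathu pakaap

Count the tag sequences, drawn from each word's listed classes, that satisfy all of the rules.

Candidates per position — 1:sneeklaa {CONJ,PREP}; 2:krathu {ADJ}; 3:braiploik {PREP,CONJ}; 4:drom {CONJ,PREP}; 5:krathu {ADJ}; 6:pakaap {ADV}.
There are 8 candidate sequences in total.
Rule 1 cannot be satisfied by any choice of tags from the lexicon.
So there is no consistent tagging.
Count = 0.

0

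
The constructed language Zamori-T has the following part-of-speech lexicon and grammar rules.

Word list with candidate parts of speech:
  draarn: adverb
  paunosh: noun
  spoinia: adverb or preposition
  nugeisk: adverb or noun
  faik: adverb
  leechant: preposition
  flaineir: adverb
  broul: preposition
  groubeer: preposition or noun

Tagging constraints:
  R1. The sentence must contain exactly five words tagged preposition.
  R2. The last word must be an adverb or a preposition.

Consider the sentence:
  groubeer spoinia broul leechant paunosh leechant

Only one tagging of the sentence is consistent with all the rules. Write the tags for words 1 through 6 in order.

Candidates per position — 1:groubeer {preposition,noun}; 2:spoinia {adverb,preposition}; 3:broul {preposition}; 4:leechant {preposition}; 5:paunosh {noun}; 6:leechant {preposition}.
Word 1 cannot be noun — rule 1 would then fail for every completion. It is preposition.
Word 2 cannot be adverb — rule 1 would then fail for every completion. It is preposition.
So the tagging must be: preposition preposition preposition preposition noun preposition.
Verifying each rule — rule 1 ok; rule 2 ok.

preposition preposition preposition preposition noun preposition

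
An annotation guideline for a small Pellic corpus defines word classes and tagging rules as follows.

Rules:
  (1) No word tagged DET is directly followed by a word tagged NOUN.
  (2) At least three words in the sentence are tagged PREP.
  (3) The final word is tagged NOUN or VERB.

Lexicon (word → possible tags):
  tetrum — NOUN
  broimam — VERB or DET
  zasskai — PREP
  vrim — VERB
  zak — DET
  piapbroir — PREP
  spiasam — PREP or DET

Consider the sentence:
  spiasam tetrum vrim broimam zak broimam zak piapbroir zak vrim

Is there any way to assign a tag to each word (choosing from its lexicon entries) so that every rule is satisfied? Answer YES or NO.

Candidates per position — 1:spiasam {PREP,DET}; 2:tetrum {NOUN}; 3:vrim {VERB}; 4:broimam {VERB,DET}; 5:zak {DET}; 6:broimam {VERB,DET}; 7:zak {DET}; 8:piapbroir {PREP}; 9:zak {DET}; 10:vrim {VERB}.
Rule 2 cannot be satisfied by any choice of tags from the lexicon.
So there is no consistent tagging.

NO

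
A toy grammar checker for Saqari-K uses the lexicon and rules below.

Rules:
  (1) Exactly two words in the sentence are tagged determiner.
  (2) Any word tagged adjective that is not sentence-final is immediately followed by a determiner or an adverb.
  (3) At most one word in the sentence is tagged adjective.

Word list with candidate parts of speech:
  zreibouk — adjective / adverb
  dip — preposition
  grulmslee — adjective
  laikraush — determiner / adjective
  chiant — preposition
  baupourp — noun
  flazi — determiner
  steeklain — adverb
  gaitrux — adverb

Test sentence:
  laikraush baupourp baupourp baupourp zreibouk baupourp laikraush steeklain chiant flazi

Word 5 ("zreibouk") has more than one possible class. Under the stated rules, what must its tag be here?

Candidates per position — 1:laikraush {determiner,adjective}; 2:baupourp {noun}; 3:baupourp {noun}; 4:baupourp {noun}; 5:zreibouk {adjective,adverb}; 6:baupourp {noun}; 7:laikraush {determiner,adjective}; 8:steeklain {adverb}; 9:chiant {preposition}; 10:flazi {determiner}.
Position 1: tagging it adjective would leave rule 2 unsatisfiable, so it must be determiner.
Position 5: tagging it adjective would leave rule 2 unsatisfiable, so it must be adverb.
Position 7: tagging it determiner would leave rule 1 unsatisfiable, so it must be adjective.
So the tagging must be: determiner noun noun noun adverb noun adjective adverb preposition determiner.
Check: rule 1 ok; rule 2 ok; rule 3 ok.

adverb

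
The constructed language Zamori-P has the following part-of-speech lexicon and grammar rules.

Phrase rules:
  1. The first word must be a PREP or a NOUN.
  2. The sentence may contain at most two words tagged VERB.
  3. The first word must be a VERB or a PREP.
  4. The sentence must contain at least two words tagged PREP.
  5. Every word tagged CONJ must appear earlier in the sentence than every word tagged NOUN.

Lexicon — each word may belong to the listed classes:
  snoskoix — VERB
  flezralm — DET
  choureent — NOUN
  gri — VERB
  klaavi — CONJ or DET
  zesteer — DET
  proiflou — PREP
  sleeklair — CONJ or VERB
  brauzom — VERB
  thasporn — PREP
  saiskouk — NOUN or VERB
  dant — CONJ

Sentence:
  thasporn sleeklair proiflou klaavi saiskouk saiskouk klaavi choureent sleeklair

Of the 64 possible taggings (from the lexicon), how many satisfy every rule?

8

Candidates per position — 1:thasporn {PREP}; 2:sleeklair {CONJ,VERB}; 3:proiflou {PREP}; 4:klaavi {CONJ,DET}; 5:saiskouk {NOUN,VERB}; 6:saiskouk {NOUN,VERB}; 7:klaavi {CONJ,DET}; 8:choureent {NOUN}; 9:sleeklair {CONJ,VERB}.
There are 64 candidate sequences in total.
Checking each against the rules leaves 8 sequences.
Count = 8.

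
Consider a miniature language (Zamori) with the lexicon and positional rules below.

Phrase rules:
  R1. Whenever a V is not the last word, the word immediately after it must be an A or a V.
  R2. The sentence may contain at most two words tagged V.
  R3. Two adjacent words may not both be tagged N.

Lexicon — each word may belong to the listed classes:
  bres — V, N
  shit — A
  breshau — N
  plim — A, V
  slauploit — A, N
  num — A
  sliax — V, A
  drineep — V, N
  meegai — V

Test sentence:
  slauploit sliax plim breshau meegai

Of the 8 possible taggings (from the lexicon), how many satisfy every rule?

4

Candidates per position — 1:slauploit {A,N}; 2:sliax {V,A}; 3:plim {A,V}; 4:breshau {N}; 5:meegai {V}.
There are 8 candidate sequences in total.
The sequences that satisfy every rule: A V A N V; A A A N V; N V A N V; N A A N V.
Count = 4.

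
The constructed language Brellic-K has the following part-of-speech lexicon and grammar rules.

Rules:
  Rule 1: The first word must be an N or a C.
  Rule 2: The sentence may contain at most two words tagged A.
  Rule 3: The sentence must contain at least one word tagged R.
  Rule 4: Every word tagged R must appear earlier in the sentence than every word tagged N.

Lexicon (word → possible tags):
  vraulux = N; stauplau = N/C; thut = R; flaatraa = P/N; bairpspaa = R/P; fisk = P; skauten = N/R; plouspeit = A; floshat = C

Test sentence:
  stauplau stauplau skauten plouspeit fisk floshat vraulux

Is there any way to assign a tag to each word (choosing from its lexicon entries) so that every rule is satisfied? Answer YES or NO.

YES

Candidates per position — 1:stauplau {N,C}; 2:stauplau {N,C}; 3:skauten {N,R}; 4:plouspeit {A}; 5:fisk {P}; 6:floshat {C}; 7:vraulux {N}.
One satisfying assignment: C C R A P C N.
Checking: rule 1 ok; rule 2 ok; rule 3 ok; rule 4 ok.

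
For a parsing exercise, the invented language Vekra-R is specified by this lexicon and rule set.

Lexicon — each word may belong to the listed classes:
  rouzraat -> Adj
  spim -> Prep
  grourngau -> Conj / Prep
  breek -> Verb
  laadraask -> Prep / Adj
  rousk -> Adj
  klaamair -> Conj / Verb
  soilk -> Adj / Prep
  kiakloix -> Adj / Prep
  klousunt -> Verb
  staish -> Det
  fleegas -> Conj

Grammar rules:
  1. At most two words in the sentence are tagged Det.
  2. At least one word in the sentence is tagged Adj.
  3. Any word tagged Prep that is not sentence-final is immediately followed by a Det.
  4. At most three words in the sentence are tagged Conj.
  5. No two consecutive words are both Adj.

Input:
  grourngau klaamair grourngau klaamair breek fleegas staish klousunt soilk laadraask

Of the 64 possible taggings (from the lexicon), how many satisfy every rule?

Candidates per position — 1:grourngau {Conj,Prep}; 2:klaamair {Conj,Verb}; 3:grourngau {Conj,Prep}; 4:klaamair {Conj,Verb}; 5:breek {Verb}; 6:fleegas {Conj}; 7:staish {Det}; 8:klousunt {Verb}; 9:soilk {Adj,Prep}; 10:laadraask {Prep,Adj}.
There are 64 candidate sequences in total.
The sequences that satisfy every rule: Conj Verb Conj Verb Verb Conj Det Verb Adj Prep.
Count = 1.

1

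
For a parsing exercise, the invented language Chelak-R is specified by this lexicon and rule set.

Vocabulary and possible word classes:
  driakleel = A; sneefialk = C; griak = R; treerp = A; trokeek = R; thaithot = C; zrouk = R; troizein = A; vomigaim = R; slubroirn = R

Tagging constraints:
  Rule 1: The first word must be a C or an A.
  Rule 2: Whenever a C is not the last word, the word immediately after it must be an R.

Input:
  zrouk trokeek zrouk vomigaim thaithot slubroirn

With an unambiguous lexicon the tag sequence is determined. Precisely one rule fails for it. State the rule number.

1

Fixed tagging: R R R R C R.
Rule check: R1 violated, R2 holds.
Only rule 1 fails.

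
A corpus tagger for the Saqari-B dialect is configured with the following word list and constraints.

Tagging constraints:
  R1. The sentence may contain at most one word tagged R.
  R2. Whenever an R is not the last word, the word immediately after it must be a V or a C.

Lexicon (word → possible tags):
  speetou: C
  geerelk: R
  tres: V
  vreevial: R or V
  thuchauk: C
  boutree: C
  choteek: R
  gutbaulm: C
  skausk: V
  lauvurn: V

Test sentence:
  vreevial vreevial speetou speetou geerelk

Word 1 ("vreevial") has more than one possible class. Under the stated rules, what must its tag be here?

V

Candidates per position — 1:vreevial {R,V}; 2:vreevial {R,V}; 3:speetou {C}; 4:speetou {C}; 5:geerelk {R}.
At position 1, choosing R makes rule 1 impossible to satisfy; hence V.
At position 2, choosing R makes rule 1 impossible to satisfy; hence V.
So the tagging must be: V V C C R.
Check: rule 1 ok; rule 2 ok.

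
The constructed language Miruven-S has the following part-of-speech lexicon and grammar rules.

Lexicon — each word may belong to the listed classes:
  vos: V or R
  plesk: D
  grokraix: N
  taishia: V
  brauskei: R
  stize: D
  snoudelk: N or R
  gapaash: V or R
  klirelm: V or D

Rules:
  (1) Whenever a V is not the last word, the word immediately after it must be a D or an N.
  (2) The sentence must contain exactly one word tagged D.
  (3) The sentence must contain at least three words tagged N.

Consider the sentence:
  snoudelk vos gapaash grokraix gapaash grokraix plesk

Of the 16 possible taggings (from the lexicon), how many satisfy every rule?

4

Candidates per position — 1:snoudelk {N,R}; 2:vos {V,R}; 3:gapaash {V,R}; 4:grokraix {N}; 5:gapaash {V,R}; 6:grokraix {N}; 7:plesk {D}.
There are 16 candidate sequences in total.
The sequences that satisfy every rule: N R V N V N D; N R V N R N D; N R R N V N D; N R R N R N D.
Count = 4.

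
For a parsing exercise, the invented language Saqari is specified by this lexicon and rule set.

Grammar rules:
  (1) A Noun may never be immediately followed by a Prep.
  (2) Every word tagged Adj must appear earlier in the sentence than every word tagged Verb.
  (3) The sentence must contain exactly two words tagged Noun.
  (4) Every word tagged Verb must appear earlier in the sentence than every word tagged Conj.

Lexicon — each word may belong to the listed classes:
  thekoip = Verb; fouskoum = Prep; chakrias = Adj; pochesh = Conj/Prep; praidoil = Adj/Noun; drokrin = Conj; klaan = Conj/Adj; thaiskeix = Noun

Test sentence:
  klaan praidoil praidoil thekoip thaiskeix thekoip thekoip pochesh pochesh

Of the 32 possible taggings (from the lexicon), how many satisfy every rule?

8

Candidates per position — 1:klaan {Conj,Adj}; 2:praidoil {Adj,Noun}; 3:praidoil {Adj,Noun}; 4:thekoip {Verb}; 5:thaiskeix {Noun}; 6:thekoip {Verb}; 7:thekoip {Verb}; 8:pochesh {Conj,Prep}; 9:pochesh {Conj,Prep}.
There are 32 candidate sequences in total.
Checking each against the rules leaves 8 sequences.
Count = 8.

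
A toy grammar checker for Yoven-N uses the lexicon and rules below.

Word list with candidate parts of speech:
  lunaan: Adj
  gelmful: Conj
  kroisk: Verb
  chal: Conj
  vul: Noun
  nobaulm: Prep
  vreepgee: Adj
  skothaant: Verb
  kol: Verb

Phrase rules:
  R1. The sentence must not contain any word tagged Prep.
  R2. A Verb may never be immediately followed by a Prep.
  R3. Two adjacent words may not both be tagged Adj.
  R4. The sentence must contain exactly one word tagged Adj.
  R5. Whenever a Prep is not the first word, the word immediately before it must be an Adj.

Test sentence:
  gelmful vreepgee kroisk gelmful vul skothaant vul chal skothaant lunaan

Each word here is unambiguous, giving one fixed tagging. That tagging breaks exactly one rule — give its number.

4

Fixed tagging: Conj Adj Verb Conj Noun Verb Noun Conj Verb Adj.
Rule check: R1 ✓, R2 ✓, R3 ✓, R4 ✗, R5 ✓.
Only rule 4 fails.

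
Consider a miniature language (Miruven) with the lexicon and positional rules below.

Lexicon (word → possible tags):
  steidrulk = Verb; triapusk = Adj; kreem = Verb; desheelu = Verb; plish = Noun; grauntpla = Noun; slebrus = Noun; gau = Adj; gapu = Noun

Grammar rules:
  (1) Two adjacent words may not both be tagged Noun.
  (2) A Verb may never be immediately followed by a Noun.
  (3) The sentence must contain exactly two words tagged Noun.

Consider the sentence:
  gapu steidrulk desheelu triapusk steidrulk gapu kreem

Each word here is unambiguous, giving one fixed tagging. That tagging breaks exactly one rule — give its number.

2

Fixed tagging: Noun Verb Verb Adj Verb Noun Verb.
Applying the rules: R1 holds, R2 violated, R3 holds.
Only rule 2 fails.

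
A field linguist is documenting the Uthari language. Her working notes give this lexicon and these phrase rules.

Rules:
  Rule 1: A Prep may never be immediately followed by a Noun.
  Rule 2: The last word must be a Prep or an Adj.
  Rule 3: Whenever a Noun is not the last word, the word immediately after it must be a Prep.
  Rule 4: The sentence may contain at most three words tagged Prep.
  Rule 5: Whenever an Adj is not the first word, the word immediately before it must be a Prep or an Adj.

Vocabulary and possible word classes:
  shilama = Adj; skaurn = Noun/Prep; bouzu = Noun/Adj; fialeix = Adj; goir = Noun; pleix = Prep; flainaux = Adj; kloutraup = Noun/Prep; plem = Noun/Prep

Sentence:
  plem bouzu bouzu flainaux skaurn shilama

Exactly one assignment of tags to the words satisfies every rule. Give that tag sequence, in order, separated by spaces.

Prep Adj Adj Adj Prep Adj

Candidates per position — 1:plem {Noun,Prep}; 2:bouzu {Noun,Adj}; 3:bouzu {Noun,Adj}; 4:flainaux {Adj}; 5:skaurn {Noun,Prep}; 6:shilama {Adj}.
If word 1 were Noun, no tagging could satisfy rule 3; so word 1 is Prep.
If word 2 were Noun, no tagging could satisfy rule 1; so word 2 is Adj.
If word 3 were Noun, no tagging could satisfy rule 3; so word 3 is Adj.
If word 5 were Noun, no tagging could satisfy rule 3; so word 5 is Prep.
The only consistent sequence is: Prep Adj Adj Adj Prep Adj.
Rule-by-rule: rule 1 ✓; rule 2 ✓; rule 3 ✓; rule 4 ✓; rule 5 ✓.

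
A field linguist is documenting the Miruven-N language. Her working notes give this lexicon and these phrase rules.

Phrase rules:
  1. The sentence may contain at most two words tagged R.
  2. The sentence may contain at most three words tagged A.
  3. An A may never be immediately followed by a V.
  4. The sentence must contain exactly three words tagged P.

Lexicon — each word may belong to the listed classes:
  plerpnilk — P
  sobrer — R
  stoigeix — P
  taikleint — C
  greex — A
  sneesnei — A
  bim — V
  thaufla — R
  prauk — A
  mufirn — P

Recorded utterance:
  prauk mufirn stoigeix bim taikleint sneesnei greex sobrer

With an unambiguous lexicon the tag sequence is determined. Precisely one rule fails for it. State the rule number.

4

Fixed tagging: A P P V C A A R.
Applying the rules: R1 pass, R2 pass, R3 pass, R4 fail.
Only rule 4 fails.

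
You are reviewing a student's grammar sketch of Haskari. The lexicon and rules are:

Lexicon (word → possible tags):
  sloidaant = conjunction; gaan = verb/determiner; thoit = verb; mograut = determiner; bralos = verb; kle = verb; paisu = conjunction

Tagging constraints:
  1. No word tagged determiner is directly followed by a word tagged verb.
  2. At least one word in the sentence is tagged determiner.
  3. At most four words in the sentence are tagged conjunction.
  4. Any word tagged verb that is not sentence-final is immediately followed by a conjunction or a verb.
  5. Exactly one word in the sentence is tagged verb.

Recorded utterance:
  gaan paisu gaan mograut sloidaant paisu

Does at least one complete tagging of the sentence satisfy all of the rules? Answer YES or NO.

Candidates per position — 1:gaan {verb,determiner}; 2:paisu {conjunction}; 3:gaan {verb,determiner}; 4:mograut {determiner}; 5:sloidaant {conjunction}; 6:paisu {conjunction}.
One satisfying assignment: verb conjunction determiner determiner conjunction conjunction.
Rule-by-rule: rule 1 satisfied; rule 2 satisfied; rule 3 satisfied; rule 4 satisfied; rule 5 satisfied.

YES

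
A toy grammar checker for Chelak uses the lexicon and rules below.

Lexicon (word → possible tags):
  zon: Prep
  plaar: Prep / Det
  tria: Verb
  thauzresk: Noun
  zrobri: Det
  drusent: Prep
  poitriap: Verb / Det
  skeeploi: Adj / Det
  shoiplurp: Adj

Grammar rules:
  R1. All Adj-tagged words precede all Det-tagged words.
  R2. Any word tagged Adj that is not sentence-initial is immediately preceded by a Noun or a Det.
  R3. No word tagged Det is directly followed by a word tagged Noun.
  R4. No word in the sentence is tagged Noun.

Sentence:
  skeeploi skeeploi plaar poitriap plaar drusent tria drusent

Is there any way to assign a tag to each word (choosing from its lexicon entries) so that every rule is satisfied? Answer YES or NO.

YES

Candidates per position — 1:skeeploi {Adj,Det}; 2:skeeploi {Adj,Det}; 3:plaar {Prep,Det}; 4:poitriap {Verb,Det}; 5:plaar {Prep,Det}; 6:drusent {Prep}; 7:tria {Verb}; 8:drusent {Prep}.
One satisfying assignment: Adj Det Prep Verb Det Prep Verb Prep.
Rule-by-rule: rule 1 satisfied; rule 2 satisfied; rule 3 satisfied; rule 4 satisfied.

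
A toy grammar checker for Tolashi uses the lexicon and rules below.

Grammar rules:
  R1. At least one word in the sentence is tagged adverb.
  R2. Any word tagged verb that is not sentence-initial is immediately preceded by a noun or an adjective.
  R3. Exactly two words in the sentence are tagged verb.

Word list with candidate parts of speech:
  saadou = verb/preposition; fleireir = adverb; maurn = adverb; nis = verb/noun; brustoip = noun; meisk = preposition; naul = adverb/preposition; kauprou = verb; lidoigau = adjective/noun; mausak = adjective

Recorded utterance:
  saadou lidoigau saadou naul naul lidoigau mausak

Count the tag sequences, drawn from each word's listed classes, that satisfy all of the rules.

Candidates per position — 1:saadou {verb,preposition}; 2:lidoigau {adjective,noun}; 3:saadou {verb,preposition}; 4:naul {adverb,preposition}; 5:naul {adverb,preposition}; 6:lidoigau {adjective,noun}; 7:mausak {adjective}.
There are 64 candidate sequences in total.
Checking each against the rules leaves 12 sequences.
Count = 12.

12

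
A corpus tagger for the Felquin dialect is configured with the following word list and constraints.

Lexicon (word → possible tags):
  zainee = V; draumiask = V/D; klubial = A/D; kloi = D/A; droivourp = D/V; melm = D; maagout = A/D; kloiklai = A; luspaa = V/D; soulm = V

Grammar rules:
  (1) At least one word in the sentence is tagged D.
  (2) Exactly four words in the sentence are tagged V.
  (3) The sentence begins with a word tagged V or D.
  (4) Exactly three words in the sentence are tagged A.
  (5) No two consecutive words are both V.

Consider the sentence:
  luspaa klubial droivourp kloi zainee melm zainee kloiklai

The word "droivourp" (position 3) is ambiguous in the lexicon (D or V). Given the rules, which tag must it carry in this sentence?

V

Candidates per position — 1:luspaa {V,D}; 2:klubial {A,D}; 3:droivourp {D,V}; 4:kloi {D,A}; 5:zainee {V}; 6:melm {D}; 7:zainee {V}; 8:kloiklai {A}.
Position 1: tagging it D would leave rule 2 unsatisfiable, so it must be V.
Position 2: tagging it D would leave rule 4 unsatisfiable, so it must be A.
Position 3: tagging it D would leave rule 2 unsatisfiable, so it must be V.
Position 4: tagging it D would leave rule 4 unsatisfiable, so it must be A.
The only consistent sequence is: V A V A V D V A.
Verifying each rule — rule 1 holds; rule 2 holds; rule 3 holds; rule 4 holds; rule 5 holds.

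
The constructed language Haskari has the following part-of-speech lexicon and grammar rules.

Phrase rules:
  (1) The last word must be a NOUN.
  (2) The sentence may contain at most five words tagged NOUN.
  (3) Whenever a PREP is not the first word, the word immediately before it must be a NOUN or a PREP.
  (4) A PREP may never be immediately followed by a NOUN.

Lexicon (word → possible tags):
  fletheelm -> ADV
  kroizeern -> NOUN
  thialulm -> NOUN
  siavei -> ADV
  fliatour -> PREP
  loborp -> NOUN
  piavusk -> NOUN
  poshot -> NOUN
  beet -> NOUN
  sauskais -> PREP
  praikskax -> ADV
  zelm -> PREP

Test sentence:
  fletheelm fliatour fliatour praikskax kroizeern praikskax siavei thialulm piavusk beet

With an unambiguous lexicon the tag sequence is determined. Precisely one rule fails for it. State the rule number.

3

Fixed tagging: ADV PREP PREP ADV NOUN ADV ADV NOUN NOUN NOUN.
Rule check: R1 ✓, R2 ✓, R3 ✗, R4 ✓.
Only rule 3 fails.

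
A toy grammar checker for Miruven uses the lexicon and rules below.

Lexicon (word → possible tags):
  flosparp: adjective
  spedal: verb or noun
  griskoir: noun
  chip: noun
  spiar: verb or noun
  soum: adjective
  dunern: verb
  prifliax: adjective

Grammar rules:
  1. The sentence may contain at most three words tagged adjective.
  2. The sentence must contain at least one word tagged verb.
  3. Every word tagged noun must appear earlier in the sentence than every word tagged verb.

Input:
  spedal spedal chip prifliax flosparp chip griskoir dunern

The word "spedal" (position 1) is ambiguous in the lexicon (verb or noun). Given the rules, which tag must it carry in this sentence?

noun

Candidates per position — 1:spedal {verb,noun}; 2:spedal {verb,noun}; 3:chip {noun}; 4:prifliax {adjective}; 5:flosparp {adjective}; 6:chip {noun}; 7:griskoir {noun}; 8:dunern {verb}.
Position 1: verb is ruled out by rule 3; that leaves noun.
Position 2: verb is ruled out by rule 3; that leaves noun.
That leaves exactly one tagging: noun noun noun adjective adjective noun noun verb.
Checking: rule 1 ✓; rule 2 ✓; rule 3 ✓.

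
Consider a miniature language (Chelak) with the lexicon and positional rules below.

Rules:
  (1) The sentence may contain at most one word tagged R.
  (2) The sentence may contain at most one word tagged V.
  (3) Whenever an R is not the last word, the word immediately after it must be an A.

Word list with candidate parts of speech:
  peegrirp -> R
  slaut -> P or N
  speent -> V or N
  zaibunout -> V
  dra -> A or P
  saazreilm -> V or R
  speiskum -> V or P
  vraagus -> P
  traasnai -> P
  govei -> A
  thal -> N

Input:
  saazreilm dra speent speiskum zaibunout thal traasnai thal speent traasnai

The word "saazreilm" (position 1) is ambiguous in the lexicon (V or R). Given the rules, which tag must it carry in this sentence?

R

Candidates per position — 1:saazreilm {V,R}; 2:dra {A,P}; 3:speent {V,N}; 4:speiskum {V,P}; 5:zaibunout {V}; 6:thal {N}; 7:traasnai {P}; 8:thal {N}; 9:speent {V,N}; 10:traasnai {P}.
If word 1 were V, no tagging could satisfy rule 2; so word 1 is R.
If word 2 were P, no tagging could satisfy rule 3; so word 2 is A.
If word 3 were V, no tagging could satisfy rule 2; so word 3 is N.
If word 4 were V, no tagging could satisfy rule 2; so word 4 is P.
If word 9 were V, no tagging could satisfy rule 2; so word 9 is N.
That leaves exactly one tagging: R A N P V N P N N P.
Checking: rule 1 ✓; rule 2 ✓; rule 3 ✓.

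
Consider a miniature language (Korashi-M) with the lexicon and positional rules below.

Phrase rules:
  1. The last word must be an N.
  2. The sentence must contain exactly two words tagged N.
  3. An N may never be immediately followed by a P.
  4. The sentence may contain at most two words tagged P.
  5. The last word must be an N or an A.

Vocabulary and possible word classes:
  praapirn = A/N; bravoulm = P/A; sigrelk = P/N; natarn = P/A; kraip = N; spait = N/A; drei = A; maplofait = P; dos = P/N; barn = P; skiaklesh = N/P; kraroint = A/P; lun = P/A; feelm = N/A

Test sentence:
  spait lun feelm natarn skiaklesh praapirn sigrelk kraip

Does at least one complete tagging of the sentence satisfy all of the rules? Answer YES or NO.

YES

Candidates per position — 1:spait {N,A}; 2:lun {P,A}; 3:feelm {N,A}; 4:natarn {P,A}; 5:skiaklesh {N,P}; 6:praapirn {A,N}; 7:sigrelk {P,N}; 8:kraip {N}.
One satisfying assignment: A P A A P A N N.
Verifying each rule — rule 1 satisfied; rule 2 satisfied; rule 3 satisfied; rule 4 satisfied; rule 5 satisfied.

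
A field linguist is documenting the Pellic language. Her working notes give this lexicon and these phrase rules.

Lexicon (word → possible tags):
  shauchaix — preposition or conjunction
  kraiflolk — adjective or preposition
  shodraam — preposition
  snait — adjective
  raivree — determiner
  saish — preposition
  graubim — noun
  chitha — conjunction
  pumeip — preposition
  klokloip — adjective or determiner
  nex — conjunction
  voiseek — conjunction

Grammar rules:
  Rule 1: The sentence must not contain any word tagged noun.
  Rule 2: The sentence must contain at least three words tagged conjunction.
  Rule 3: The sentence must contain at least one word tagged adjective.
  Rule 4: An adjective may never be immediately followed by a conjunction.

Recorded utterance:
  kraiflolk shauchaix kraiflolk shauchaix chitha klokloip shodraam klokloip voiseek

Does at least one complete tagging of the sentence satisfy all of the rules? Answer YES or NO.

YES

Candidates per position — 1:kraiflolk {adjective,preposition}; 2:shauchaix {preposition,conjunction}; 3:kraiflolk {adjective,preposition}; 4:shauchaix {preposition,conjunction}; 5:chitha {conjunction}; 6:klokloip {adjective,determiner}; 7:shodraam {preposition}; 8:klokloip {adjective,determiner}; 9:voiseek {conjunction}.
One satisfying assignment: preposition conjunction adjective preposition conjunction adjective preposition determiner conjunction.
Check: rule 1 satisfied; rule 2 satisfied; rule 3 satisfied; rule 4 satisfied.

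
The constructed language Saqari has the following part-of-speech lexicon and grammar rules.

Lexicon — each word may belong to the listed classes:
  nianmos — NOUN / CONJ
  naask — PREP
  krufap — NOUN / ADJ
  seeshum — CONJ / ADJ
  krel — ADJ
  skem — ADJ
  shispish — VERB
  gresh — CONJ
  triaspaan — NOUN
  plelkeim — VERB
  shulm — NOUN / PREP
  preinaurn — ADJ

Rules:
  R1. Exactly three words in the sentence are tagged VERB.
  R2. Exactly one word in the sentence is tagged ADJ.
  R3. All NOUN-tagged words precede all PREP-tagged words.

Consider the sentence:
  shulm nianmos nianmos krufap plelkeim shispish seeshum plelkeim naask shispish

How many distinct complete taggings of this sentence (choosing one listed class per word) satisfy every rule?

Candidates per position — 1:shulm {NOUN,PREP}; 2:nianmos {NOUN,CONJ}; 3:nianmos {NOUN,CONJ}; 4:krufap {NOUN,ADJ}; 5:plelkeim {VERB}; 6:shispish {VERB}; 7:seeshum {CONJ,ADJ}; 8:plelkeim {VERB}; 9:naask {PREP}; 10:shispish {VERB}.
There are 32 candidate sequences in total.
Rule 1 cannot be satisfied by any choice of tags from the lexicon.
So there is no consistent tagging.
Count = 0.

0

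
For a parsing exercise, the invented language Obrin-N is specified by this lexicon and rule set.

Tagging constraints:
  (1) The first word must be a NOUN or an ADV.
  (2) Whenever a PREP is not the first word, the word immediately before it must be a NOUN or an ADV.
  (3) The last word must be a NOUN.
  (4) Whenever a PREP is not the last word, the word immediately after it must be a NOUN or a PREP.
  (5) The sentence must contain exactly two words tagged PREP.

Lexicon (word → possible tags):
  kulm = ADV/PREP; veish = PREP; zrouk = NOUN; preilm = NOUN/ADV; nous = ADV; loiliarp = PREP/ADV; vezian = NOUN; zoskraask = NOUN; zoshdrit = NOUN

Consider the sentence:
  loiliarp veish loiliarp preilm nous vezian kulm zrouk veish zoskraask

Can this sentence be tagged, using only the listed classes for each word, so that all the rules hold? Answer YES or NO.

Candidates per position — 1:loiliarp {PREP,ADV}; 2:veish {PREP}; 3:loiliarp {PREP,ADV}; 4:preilm {NOUN,ADV}; 5:nous {ADV}; 6:vezian {NOUN}; 7:kulm {ADV,PREP}; 8:zrouk {NOUN}; 9:veish {PREP}; 10:zoskraask {NOUN}.
Every candidate sequence violates at least one rule; no consistent tagging exists.

NO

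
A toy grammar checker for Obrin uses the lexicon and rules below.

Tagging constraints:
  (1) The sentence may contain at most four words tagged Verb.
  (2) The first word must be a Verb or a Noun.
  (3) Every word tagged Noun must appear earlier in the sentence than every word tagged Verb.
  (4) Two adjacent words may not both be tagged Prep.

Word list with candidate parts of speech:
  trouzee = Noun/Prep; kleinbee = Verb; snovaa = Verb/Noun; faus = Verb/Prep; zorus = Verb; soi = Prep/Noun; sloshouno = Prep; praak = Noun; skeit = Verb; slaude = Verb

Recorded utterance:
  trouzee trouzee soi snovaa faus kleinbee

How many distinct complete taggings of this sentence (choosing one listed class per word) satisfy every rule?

12

Candidates per position — 1:trouzee {Noun,Prep}; 2:trouzee {Noun,Prep}; 3:soi {Prep,Noun}; 4:snovaa {Verb,Noun}; 5:faus {Verb,Prep}; 6:kleinbee {Verb}.
There are 32 candidate sequences in total.
Checking each against the rules leaves 12 sequences.
Count = 12.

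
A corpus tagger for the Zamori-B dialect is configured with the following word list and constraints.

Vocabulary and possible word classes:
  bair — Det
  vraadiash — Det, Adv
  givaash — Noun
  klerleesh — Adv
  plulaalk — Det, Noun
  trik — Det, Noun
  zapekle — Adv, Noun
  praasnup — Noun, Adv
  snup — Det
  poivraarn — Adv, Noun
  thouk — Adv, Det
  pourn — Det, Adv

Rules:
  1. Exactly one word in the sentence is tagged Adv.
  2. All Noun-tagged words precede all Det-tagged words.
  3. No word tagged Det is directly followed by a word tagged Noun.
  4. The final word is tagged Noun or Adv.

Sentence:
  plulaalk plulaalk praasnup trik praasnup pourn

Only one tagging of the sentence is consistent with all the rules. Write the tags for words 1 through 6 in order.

Noun Noun Noun Noun Noun Adv

Candidates per position — 1:plulaalk {Det,Noun}; 2:plulaalk {Det,Noun}; 3:praasnup {Noun,Adv}; 4:trik {Det,Noun}; 5:praasnup {Noun,Adv}; 6:pourn {Det,Adv}.
Position 6: tagging it Det would leave rule 4 unsatisfiable, so it must be Adv.
Position 3: tagging it Adv would leave rule 1 unsatisfiable, so it must be Noun.
Position 5: tagging it Adv would leave rule 1 unsatisfiable, so it must be Noun.
Position 1: tagging it Det would leave rule 2 unsatisfiable, so it must be Noun.
Position 2: tagging it Det would leave rule 2 unsatisfiable, so it must be Noun.
Position 4: tagging it Det would leave rule 2 unsatisfiable, so it must be Noun.
That leaves exactly one tagging: Noun Noun Noun Noun Noun Adv.
Checking: rule 1 holds; rule 2 holds; rule 3 holds; rule 4 holds.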